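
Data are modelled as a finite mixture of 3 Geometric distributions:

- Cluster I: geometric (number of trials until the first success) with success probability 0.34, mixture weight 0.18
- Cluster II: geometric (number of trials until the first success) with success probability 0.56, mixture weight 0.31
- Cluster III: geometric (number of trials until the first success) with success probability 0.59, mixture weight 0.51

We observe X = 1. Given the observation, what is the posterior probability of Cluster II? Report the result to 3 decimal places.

0.324

Posterior ∝ prior × likelihood, so P(k | x) ∝ π_k f_k(x); normalise over all components.
Evaluate each component's likelihood at the observed value:
  L_I = 0.34·(1−0.34)^0 = 0.34·1 = 0.34
  L_II = 0.56·(1−0.56)^0 = 0.56·1 = 0.56
  L_III = 0.59·(1−0.59)^0 = 0.59·1 = 0.59
Prior × likelihood for each component:
  π_I·L_I = 0.18 × 0.34 = 0.0612
  π_II·L_II = 0.31 × 0.56 = 0.1736
  π_III·L_III = 0.51 × 0.59 = 0.3009
Marginal: 0.0612 + 0.1736 + 0.3009 = 0.5357
Responsibility of Cluster II: 0.1736 / 0.5357 ≈ 0.324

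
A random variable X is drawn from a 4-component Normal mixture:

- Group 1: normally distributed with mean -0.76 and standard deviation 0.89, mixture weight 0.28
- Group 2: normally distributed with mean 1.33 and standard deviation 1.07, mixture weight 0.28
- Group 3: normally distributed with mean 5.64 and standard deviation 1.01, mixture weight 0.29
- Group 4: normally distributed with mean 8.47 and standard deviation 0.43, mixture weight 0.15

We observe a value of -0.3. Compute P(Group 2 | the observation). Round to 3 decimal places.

Posterior ∝ prior × likelihood, so P(k | x) ∝ π_k f_k(x); normalise over all components.
Component likelihoods at x = -0.3:
  p_1 = 0.392204
  p_2 = 0.116844
  p_3 = 1.21848e-08
  p_4 = 4.37168e-91
Prior × likelihood for each component:
  π_1·p_1 = 0.28 × 0.392204 = 0.109817
  π_2·p_2 = 0.28 × 0.116844 = 0.0327163
  π_3·p_3 = 0.29 × 1.21848e-08 = 3.5336e-09
  π_4·p_4 = 0.15 × 4.37168e-91 = 6.55752e-92
Sum: 0.109817 + 0.0327163 + 3.5336e-09 + 6.55752e-92 = 0.142533
Responsibility of Group 2: 0.0327163 / 0.142533 ≈ 0.230

0.230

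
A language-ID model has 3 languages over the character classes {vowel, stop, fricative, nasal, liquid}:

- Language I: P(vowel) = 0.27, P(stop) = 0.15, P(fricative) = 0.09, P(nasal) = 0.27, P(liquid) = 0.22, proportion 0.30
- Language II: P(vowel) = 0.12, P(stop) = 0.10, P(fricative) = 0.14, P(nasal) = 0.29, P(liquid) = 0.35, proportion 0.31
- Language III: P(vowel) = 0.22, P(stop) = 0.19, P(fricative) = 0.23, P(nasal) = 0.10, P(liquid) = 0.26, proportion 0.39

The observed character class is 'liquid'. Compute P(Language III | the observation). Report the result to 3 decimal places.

0.368

Posterior ∝ prior × likelihood, so P(k | x) ∝ w_k f_k(x); normalise over all components.
Categorical probabilities:
  p_I = 0.22
  p_II = 0.35
  p_III = 0.26
Weight by the priors:
  w_I·p_I = 0.30 × 0.22 = 0.066
  w_II·p_II = 0.31 × 0.35 = 0.1085
  w_III·p_III = 0.39 × 0.26 = 0.1014
Denominator: 0.066 + 0.1085 + 0.1014 = 0.2759
P(Language III | the observation) ≈ 0.368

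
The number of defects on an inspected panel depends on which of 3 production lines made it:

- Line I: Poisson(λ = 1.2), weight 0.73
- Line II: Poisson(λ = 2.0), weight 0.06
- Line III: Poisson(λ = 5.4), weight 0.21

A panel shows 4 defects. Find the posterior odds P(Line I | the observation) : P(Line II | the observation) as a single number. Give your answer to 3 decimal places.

3.509

Only the two components matter; the odds are (π_i f_i(x)) / (π_j f_j(x)).
Evaluate each component's likelihood at the observed value:
  f_I = e^(−1.2)·1.2^4/4! = 0.0260232
  f_II = e^(−2.0)·2.0^4/4! = 0.0902235
  f_III = e^(−5.4)·5.4^4/4! = 0.16002
Odds = (0.73/0.06) × (0.0260232/0.0902235) = 12.1667 × 0.28843 ≈ 3.509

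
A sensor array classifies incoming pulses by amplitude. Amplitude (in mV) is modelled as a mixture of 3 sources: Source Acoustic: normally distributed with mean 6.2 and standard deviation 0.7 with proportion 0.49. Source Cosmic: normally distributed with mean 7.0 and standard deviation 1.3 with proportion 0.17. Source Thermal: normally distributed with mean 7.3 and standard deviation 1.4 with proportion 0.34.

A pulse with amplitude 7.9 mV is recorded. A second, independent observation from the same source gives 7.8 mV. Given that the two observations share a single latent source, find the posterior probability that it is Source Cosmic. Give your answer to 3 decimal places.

0.301

The responsibility of component k is w_k f_k(x) divided by Σ_j w_j f_j(x).
Since both observations come from the same component, the likelihood for component k is f_k(x₁)·f_k(x₂).
  L_Acoustic = [0.0298598] × [0.0418147] = 0.00124858
  L_Cosmic = [0.241485] × [0.253941] = 0.061323
  L_Thermal = [0.259955] × [0.267353] = 0.0694996
Multiply by the mixture weights:
  w_Acoustic·L_Acoustic = 0.49 × 0.00124858 = 0.000611802
  w_Cosmic·L_Cosmic = 0.17 × 0.061323 = 0.0104249
  w_Thermal·L_Thermal = 0.34 × 0.0694996 = 0.0236299
Marginal: 0.000611802 + 0.0104249 + 0.0236299 = 0.0346666
So the posterior for Source Cosmic is 0.0104249 / 0.0346666 ≈ 0.301.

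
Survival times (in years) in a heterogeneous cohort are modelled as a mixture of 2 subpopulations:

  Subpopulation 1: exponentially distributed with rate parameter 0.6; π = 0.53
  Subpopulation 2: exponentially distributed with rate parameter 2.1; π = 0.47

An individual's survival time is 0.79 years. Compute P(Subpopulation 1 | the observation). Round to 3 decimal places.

P(component k | x) = π_k·f_k(x) / marginal(x), where marginal(x) = Σ_j π_j·f_j(x).
Exponential densities:
  f_1 = 0.373504
  f_2 = 0.399691
Weight by the priors:
  π_1·f_1 = 0.53 × 0.373504 = 0.197957
  π_2·f_2 = 0.47 × 0.399691 = 0.187855
Denominator: 0.197957 + 0.187855 = 0.385812
So the posterior for Subpopulation 1 is 0.197957 / 0.385812 ≈ 0.513.

0.513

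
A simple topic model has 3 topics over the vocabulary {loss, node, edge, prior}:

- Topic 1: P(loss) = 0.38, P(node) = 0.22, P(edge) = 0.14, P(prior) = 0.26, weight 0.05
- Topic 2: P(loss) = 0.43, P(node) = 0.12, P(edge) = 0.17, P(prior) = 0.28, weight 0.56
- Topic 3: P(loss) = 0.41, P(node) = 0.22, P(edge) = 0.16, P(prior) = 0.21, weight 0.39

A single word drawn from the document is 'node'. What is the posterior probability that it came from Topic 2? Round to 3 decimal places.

0.410

Apply Bayes' rule: the posterior for each component is proportional to its prior times its likelihood at x.
Categorical probabilities:
  f_1 = 0.22
  f_2 = 0.12
  f_3 = 0.22
Multiply by the mixture weights:
  w_1·f_1 = 0.05 × 0.22 = 0.011
  w_2·f_2 = 0.56 × 0.12 = 0.0672
  w_3·f_3 = 0.39 × 0.22 = 0.0858
Evidence: 0.011 + 0.0672 + 0.0858 = 0.164
Responsibility of Topic 2: 0.0672 / 0.164 ≈ 0.410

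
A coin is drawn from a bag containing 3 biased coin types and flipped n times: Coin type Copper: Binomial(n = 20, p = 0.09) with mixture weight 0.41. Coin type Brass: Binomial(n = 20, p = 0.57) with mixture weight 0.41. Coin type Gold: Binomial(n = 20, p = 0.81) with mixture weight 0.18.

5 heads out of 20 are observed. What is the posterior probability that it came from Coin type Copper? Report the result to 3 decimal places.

0.882

P(component k | x) = P(Z=k)·f_k(x) / marginal(x), where marginal(x) = Σ_j P(Z=j)·f_j(x).
Evaluate each component's likelihood at the observed value:
  f_Copper = C(20,5)·0.09^5·0.91^15 = 15504·5.9049e-06·0.243008 = 0.0222473
  f_Brass = C(20,5)·0.57^5·0.43^15 = 15504·0.0601692·3.17707e-06 = 0.00296377
  f_Gold = C(20,5)·0.81^5·0.19^15 = 15504·0.348678·1.51811e-11 = 8.20678e-08
Weight by the priors:
  P(Z=Copper)·f_Copper = 0.41 × 0.0222473 = 0.00912139
  P(Z=Brass)·f_Brass = 0.41 × 0.00296377 = 0.00121515
  P(Z=Gold)·f_Gold = 0.18 × 8.20678e-08 = 1.47722e-08
Sum: 0.00912139 + 0.00121515 + 1.47722e-08 = 0.0103366
P(Coin type Copper | the observation) ≈ 0.882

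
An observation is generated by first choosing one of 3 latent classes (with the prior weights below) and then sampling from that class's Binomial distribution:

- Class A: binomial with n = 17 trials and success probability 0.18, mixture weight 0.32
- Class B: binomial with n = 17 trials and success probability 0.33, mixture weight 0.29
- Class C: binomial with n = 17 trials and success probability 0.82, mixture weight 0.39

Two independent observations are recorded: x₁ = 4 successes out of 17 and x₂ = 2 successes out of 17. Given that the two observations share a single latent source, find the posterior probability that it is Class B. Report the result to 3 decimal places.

0.107

By Bayes' theorem, P(k | x) = w_k f_k(x) / Σ_j w_j f_j(x).
Since both observations come from the same component, the likelihood for component k is f_k(x₁)·f_k(x₂).
  L_A = [0.189342] × [0.224539] = 0.0425147
  L_B = [0.154741] × [0.0364493] = 0.00564019
  L_C = [2.24065e-07] × [6.16956e-10] = 1.38239e-16
Unnormalised posteriors:
  w_A·L_A = 0.32 × 0.0425147 = 0.0136047
  w_B·L_B = 0.29 × 0.00564019 = 0.00163566
  w_C·L_C = 0.39 × 1.38239e-16 = 5.3913e-17
Marginal: 0.0136047 + 0.00163566 + 5.3913e-17 = 0.0152403
So the posterior for Class B is 0.00163566 / 0.0152403 ≈ 0.107.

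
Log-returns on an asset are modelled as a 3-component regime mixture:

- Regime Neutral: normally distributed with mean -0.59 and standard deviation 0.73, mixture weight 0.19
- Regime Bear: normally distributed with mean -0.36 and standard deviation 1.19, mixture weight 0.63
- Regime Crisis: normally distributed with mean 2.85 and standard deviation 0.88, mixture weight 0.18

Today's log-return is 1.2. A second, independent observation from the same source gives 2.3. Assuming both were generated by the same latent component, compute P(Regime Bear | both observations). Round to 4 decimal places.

P(component k | x) = P(Z=k)·f_k(x) / marginal(x), where marginal(x) = Σ_j P(Z=j)·f_j(x).
Since both observations come from the same component, the likelihood for component k is f_k(x₁)·f_k(x₂).
  f_Neutral = [0.0270379] × [0.000215901] = 5.83753e-06
  f_Bear = [0.141968] × [0.0275663] = 0.00391353
  f_Crisis = [0.0781662] × [0.37291] = 0.029149
Weight by the priors:
  P(Z=Neutral)·f_Neutral = 0.19 × 5.83753e-06 = 1.10913e-06
  P(Z=Bear)·f_Bear = 0.63 × 0.00391353 = 0.00246553
  P(Z=Crisis)·f_Crisis = 0.18 × 0.029149 = 0.00524682
Sum: 1.10913e-06 + 0.00246553 + 0.00524682 = 0.00771345
P(Regime Bear | x₁, x₂) = 0.00246553 / 0.00771345 ≈ 0.3196

0.3196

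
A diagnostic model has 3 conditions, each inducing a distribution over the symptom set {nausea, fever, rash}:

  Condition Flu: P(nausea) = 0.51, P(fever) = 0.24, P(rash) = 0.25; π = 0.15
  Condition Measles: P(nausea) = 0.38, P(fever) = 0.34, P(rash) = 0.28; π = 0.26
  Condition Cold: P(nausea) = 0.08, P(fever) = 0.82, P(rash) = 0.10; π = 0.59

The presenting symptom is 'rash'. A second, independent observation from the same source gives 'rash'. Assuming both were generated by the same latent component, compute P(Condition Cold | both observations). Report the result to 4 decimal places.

0.1655

Apply Bayes' rule: the posterior for each component is proportional to its prior times its likelihood at x.
Since both observations come from the same component, the likelihood for component k is f_k(x₁)·f_k(x₂).
  p_Flu = [0.25] × [0.25] = 0.0625
  p_Measles = [0.28] × [0.28] = 0.0784
  p_Cold = [0.1] × [0.1] = 0.01
Prior × likelihood for each component:
  π_Flu·p_Flu = 0.15 × 0.0625 = 0.009375
  π_Measles·p_Measles = 0.26 × 0.0784 = 0.020384
  π_Cold·p_Cold = 0.59 × 0.01 = 0.0059
Evidence: 0.009375 + 0.020384 + 0.0059 = 0.035659
P(Condition Cold | x) ≈ 0.1655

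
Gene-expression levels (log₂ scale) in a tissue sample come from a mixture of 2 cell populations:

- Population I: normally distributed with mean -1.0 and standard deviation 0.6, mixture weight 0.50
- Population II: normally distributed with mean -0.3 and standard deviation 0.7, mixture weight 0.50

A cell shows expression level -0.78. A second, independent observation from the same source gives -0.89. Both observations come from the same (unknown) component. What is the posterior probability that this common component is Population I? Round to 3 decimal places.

Posterior ∝ prior × likelihood, so P(k | x) ∝ π_k f_k(x); normalise over all components.
Since both observations come from the same component, the likelihood for component k is f_k(x₁)·f_k(x₂).
  L_I = [0.621677] × [0.653823] = 0.406467
  L_II = [0.450514] × [0.39953] = 0.179994
Prior × likelihood for each component:
  π_I·L_I = 0.50 × 0.406467 = 0.203233
  π_II·L_II = 0.50 × 0.179994 = 0.0899969
Normaliser: 0.203233 + 0.0899969 = 0.29323
P(Population I | x₁, x₂) = 0.203233 / 0.29323 ≈ 0.693

0.693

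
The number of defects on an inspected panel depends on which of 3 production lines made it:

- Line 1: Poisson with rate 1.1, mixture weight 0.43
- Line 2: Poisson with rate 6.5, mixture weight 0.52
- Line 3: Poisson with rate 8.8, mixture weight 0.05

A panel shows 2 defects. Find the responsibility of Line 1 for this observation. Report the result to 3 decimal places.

P(component k | x) = P(Z=k)·f_k(x) / marginal(x), where marginal(x) = Σ_j P(Z=j)·f_j(x).
Evaluate each component's likelihood at the observed value:
  f_1 = e^(−1.1)·1.1^2/2! = 0.201387
  f_2 = e^(−6.5)·6.5^2/2! = 0.0317602
  f_3 = e^(−8.8)·8.8^2/2! = 0.00583638
Unnormalised posteriors:
  P(Z=1)·f_1 = 0.43 × 0.201387 = 0.0865964
  P(Z=2)·f_2 = 0.52 × 0.0317602 = 0.0165153
  P(Z=3)·f_3 = 0.05 × 0.00583638 = 0.000291819
Evidence: 0.0865964 + 0.0165153 + 0.000291819 = 0.103404
So the posterior for Line 1 is 0.0865964 / 0.103404 ≈ 0.837.

0.837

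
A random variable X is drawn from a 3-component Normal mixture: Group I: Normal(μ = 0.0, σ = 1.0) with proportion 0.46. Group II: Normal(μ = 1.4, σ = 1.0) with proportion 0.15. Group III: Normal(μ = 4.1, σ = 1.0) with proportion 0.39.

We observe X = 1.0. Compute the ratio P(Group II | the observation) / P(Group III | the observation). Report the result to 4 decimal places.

Since P(k|x) ∝ π_k f_k(x), the posterior odds are π_i f_i(x) / (π_j f_j(x)).
Normal densities:
  L_I = 0.241971
  L_II = 0.36827
  L_III = 0.00326682
Posterior odds = (π_II·L_II) / (π_III·L_III) = (0.15·0.36827) / (0.39·0.00326682) = 0.0552405 / 0.00127406 ≈ 43.3579

43.3579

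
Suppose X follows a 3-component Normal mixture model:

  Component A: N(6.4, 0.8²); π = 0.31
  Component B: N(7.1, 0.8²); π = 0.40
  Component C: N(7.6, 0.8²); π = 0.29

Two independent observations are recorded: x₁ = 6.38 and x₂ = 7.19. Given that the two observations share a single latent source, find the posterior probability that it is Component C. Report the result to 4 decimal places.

The responsibility of component k is w_k f_k(x) divided by Σ_j w_j f_j(x).
Since both observations come from the same component, the likelihood for component k is f_k(x₁)·f_k(x₂).
  L_A = [(1/(0.8·√(2π)))·exp(−(6.38−6.4)²/(2·0.8²)) = 0.498678·exp(-0.00031) = 0.498522] × [0.306244] = 0.152669
  L_B = [(1/(0.8·√(2π)))·exp(−(6.38−7.1)²/(2·0.8²)) = 0.498678·exp(-0.40500) = 0.332607] × [0.495532] = 0.164817
  L_C = [(1/(0.8·√(2π)))·exp(−(6.38−7.6)²/(2·0.8²)) = 0.498678·exp(-1.16281) = 0.15589] × [0.437306] = 0.0681714
Weight by the priors:
  w_A·L_A = 0.31 × 0.152669 = 0.0473275
  w_B·L_B = 0.40 × 0.164817 = 0.0659269
  w_C·L_C = 0.29 × 0.0681714 = 0.0197697
Normaliser: 0.0473275 + 0.0659269 + 0.0197697 = 0.133024
Responsibility of Component C: 0.0197697 / 0.133024 ≈ 0.1486

0.1486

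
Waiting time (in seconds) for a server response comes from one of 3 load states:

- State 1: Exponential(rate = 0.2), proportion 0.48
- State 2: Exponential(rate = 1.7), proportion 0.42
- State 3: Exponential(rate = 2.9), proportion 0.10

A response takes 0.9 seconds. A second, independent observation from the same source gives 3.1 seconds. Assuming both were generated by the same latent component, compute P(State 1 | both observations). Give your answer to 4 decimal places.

0.8639

By Bayes' theorem, P(k | x) = P(Z=k) f_k(x) / Σ_j P(Z=j) f_j(x).
Since both observations come from the same component, the likelihood for component k is f_k(x₁)·f_k(x₂).
  p_1 = [0.2·e^(−0.2·0.9) = 0.2·e^(−0.1800) = 0.167054] × [0.107589] = 0.0179732
  p_2 = [1.7·e^(−1.7·0.9) = 1.7·e^(−1.5300) = 0.368111] × [0.00874414] = 0.00321881
  p_3 = [2.9·e^(−2.9·0.9) = 2.9·e^(−2.6100) = 0.21325] × [0.000361485] = 7.70868e-05
Multiply by the mixture weights:
  P(Z=1)·p_1 = 0.48 × 0.0179732 = 0.00862712
  P(Z=2)·p_2 = 0.42 × 0.00321881 = 0.0013519
  P(Z=3)·p_3 = 0.10 × 7.70868e-05 = 7.70868e-06
Denominator: 0.00862712 + 0.0013519 + 7.70868e-06 = 0.00998673
Responsibility of State 1: 0.00862712 / 0.00998673 ≈ 0.8639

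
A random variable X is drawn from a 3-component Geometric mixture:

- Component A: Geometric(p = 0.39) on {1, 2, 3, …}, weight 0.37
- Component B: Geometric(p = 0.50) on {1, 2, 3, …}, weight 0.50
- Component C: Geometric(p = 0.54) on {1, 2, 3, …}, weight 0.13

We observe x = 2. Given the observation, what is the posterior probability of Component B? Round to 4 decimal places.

0.5095

P(component k | x) = π_k·f_k(x) / marginal(x), where marginal(x) = Σ_j π_j·f_j(x).
Geometric probabilities:
  L_A = 0.2379
  L_B = 0.25
  L_C = 0.2484
Multiply by the mixture weights:
  π_A·L_A = 0.37 × 0.2379 = 0.088023
  π_B·L_B = 0.50 × 0.25 = 0.125
  π_C·L_C = 0.13 × 0.2484 = 0.032292
Sum: 0.088023 + 0.125 + 0.032292 = 0.245315
Responsibility of Component B: 0.125 / 0.245315 ≈ 0.5095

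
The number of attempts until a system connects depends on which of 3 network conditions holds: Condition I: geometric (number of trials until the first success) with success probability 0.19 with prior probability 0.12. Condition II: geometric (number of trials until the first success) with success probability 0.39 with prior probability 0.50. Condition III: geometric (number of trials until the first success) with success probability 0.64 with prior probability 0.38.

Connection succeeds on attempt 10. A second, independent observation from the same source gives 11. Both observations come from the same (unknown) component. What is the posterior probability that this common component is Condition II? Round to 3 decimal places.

0.074

By Bayes' theorem, P(k | x) = w_k f_k(x) / Σ_j w_j f_j(x).
Since both observations come from the same component, the likelihood for component k is f_k(x₁)·f_k(x₂).
  L_I = [0.028518] × [0.0230996] = 0.000658753
  L_II = [0.00456072] × [0.00278204] = 1.26881e-05
  L_III = [6.49984e-05] × [2.33994e-05] = 1.52092e-09
Weight by the priors:
  w_I·L_I = 0.12 × 0.000658753 = 7.90504e-05
  w_II·L_II = 0.50 × 1.26881e-05 = 6.34404e-06
  w_III·L_III = 0.38 × 1.52092e-09 = 5.77951e-10
Denominator: 7.90504e-05 + 6.34404e-06 + 5.77951e-10 = 8.5395e-05
P(Condition II | data) = 6.34404e-06 / 8.5395e-05 ≈ 0.074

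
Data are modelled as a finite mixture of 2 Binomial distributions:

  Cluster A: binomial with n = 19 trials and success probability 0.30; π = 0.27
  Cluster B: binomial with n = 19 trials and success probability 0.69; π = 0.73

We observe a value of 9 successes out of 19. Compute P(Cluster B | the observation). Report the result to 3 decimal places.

The responsibility of component k is P(Z=k) f_k(x) divided by Σ_j P(Z=j) f_j(x).
Binomial probabilities:
  f_A = C(19,9)·0.30^9·0.70^10 = 92378·1.9683e-05·0.0282475 = 0.0513618
  f_B = C(19,9)·0.69^9·0.31^10 = 92378·0.0354521·8.19628e-06 = 0.0268428
Multiply by the mixture weights:
  P(Z=A)·f_A = 0.27 × 0.0513618 = 0.0138677
  P(Z=B)·f_B = 0.73 × 0.0268428 = 0.0195952
Sum: 0.0138677 + 0.0195952 = 0.0334629
Responsibility of Cluster B: 0.0195952 / 0.0334629 ≈ 0.586

0.586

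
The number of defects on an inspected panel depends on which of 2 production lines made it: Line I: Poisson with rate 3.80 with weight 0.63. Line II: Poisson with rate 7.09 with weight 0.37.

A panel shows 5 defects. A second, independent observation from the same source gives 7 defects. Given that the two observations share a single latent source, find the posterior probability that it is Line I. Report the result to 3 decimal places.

The responsibility of component k is w_k f_k(x) divided by Σ_j w_j f_j(x).
Since both observations come from the same component, the likelihood for component k is f_k(x₁)·f_k(x₂).
  p_I = [0.147713] × [0.050785] = 0.00750159
  p_II = [0.124423] × [0.148917] = 0.0185288
Unnormalised posteriors:
  w_I·p_I = 0.63 × 0.00750159 = 0.004726
  w_II·p_II = 0.37 × 0.0185288 = 0.00685566
Sum: 0.004726 + 0.00685566 = 0.0115817
P(Line I | data) = 0.004726 / 0.0115817 ≈ 0.408

0.408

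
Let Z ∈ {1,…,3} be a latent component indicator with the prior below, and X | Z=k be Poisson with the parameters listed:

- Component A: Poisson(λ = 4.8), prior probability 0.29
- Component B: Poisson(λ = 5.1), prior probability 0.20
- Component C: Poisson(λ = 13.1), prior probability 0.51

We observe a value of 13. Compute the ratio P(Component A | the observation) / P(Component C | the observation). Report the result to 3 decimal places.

The posterior odds equal the prior odds times the likelihood ratio: (π_i/π_j)·(f_i(x)/f_j(x)).
Component likelihoods at x = 13:
  p_A = e^(−4.8)·4.8^13/13! = 0.000948948
  p_B = e^(−5.1)·5.1^13/13! = 0.00154607
  p_C = e^(−13.1)·13.1^13/13! = 0.109898
Posterior odds = (π_A·p_A) / (π_C·p_C) = (0.29·0.000948948) / (0.51·0.109898) = 0.000275195 / 0.0560479 ≈ 0.005

0.005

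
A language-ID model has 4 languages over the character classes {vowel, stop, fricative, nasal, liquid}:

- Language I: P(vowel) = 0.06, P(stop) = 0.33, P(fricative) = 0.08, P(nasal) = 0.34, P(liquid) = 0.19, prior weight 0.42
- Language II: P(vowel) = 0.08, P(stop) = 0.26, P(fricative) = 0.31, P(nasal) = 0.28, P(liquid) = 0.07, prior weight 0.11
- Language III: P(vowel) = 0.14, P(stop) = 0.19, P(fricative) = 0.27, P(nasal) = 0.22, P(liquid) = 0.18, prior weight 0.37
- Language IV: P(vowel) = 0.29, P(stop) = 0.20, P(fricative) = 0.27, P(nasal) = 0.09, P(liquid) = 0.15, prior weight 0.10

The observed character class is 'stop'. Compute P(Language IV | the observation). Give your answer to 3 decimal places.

P(component k | x) = P(Z=k)·f_k(x) / marginal(x), where marginal(x) = Σ_j P(Z=j)·f_j(x).
Component likelihoods at x = 'stop':
  f_I = 0.33
  f_II = 0.26
  f_III = 0.19
  f_IV = 0.2
Unnormalised posteriors:
  P(Z=I)·f_I = 0.42 × 0.33 = 0.1386
  P(Z=II)·f_II = 0.11 × 0.26 = 0.0286
  P(Z=III)·f_III = 0.37 × 0.19 = 0.0703
  P(Z=IV)·f_IV = 0.10 × 0.2 = 0.02
Normaliser: 0.1386 + 0.0286 + 0.0703 + 0.02 = 0.2575
Responsibility of Language IV: 0.02 / 0.2575 ≈ 0.078

0.078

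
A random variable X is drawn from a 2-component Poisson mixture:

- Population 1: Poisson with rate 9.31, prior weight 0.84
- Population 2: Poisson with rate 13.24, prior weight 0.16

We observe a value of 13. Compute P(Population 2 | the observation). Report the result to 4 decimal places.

0.2669

Posterior ∝ prior × likelihood, so P(k | x) ∝ w_k f_k(x); normalise over all components.
Poisson probabilities:
  L_1 = 0.0573831
  L_2 = 0.109699
Multiply by the mixture weights:
  w_1·L_1 = 0.84 × 0.0573831 = 0.0482018
  w_2·L_2 = 0.16 × 0.109699 = 0.0175519
Denominator: 0.0482018 + 0.0175519 = 0.0657537
So the posterior for Population 2 is 0.0175519 / 0.0657537 ≈ 0.2669.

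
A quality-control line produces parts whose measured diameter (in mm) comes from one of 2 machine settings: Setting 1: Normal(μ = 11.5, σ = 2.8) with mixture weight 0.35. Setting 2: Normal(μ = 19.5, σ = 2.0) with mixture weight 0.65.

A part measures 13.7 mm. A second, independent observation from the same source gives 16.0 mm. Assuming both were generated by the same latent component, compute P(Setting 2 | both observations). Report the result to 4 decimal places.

Posterior ∝ prior × likelihood, so P(k | x) ∝ w_k f_k(x); normalise over all components.
Since both observations come from the same component, the likelihood for component k is f_k(x₁)·f_k(x₂).
  f_1 = [0.10464] × [0.0391634] = 0.00409805
  f_2 = [0.00297627] × [0.0431387] = 0.000128392
Weight by the priors:
  w_1·f_1 = 0.35 × 0.00409805 = 0.00143432
  w_2·f_2 = 0.65 × 0.000128392 = 8.34549e-05
Evidence: 0.00143432 + 8.34549e-05 = 0.00151777
So the posterior for Setting 2 is 8.34549e-05 / 0.00151777 ≈ 0.0550.

0.0550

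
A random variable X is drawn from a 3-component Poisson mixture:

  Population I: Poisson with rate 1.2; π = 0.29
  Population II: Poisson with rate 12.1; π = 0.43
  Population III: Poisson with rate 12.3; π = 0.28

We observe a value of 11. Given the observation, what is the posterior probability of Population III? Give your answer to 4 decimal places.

0.3897

The responsibility of component k is π_k f_k(x) divided by Σ_j π_j f_j(x).
Evaluate each component's likelihood at the observed value:
  f_I = e^(−1.2)·1.2^11/11! = 5.60641e-08
  f_II = e^(−12.1)·12.1^11/11! = 0.113376
  f_III = e^(−12.3)·12.3^11/11! = 0.111168
Multiply by the mixture weights:
  π_I·f_I = 0.29 × 5.60641e-08 = 1.62586e-08
  π_II·f_II = 0.43 × 0.113376 = 0.0487516
  π_III·f_III = 0.28 × 0.111168 = 0.0311269
Sum: 1.62586e-08 + 0.0487516 + 0.0311269 = 0.0798785
So the posterior for Population III is 0.0311269 / 0.0798785 ≈ 0.3897.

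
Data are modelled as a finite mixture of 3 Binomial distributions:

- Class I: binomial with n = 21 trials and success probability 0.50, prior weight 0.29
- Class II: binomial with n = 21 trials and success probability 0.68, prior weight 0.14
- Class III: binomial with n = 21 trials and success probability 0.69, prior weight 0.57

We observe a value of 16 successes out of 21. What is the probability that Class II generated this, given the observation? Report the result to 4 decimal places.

By Bayes' theorem, P(k | x) = w_k f_k(x) / Σ_j w_j f_j(x).
Binomial probabilities:
  f_I = 0.00970316
  f_II = 0.142704
  f_III = 0.153793
Weight by the priors:
  w_I·f_I = 0.29 × 0.00970316 = 0.00281392
  w_II·f_II = 0.14 × 0.142704 = 0.0199785
  w_III·f_III = 0.57 × 0.153793 = 0.0876621
Evidence: 0.00281392 + 0.0199785 + 0.0876621 = 0.110455
So the posterior for Class II is 0.0199785 / 0.110455 ≈ 0.1809.

0.1809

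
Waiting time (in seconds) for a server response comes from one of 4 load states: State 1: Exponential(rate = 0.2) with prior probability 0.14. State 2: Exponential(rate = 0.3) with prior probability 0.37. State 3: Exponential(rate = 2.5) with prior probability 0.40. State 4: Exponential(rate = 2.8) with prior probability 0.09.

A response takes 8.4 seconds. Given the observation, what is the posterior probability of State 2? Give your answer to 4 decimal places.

0.6312

By Bayes' theorem, P(k | x) = π_k f_k(x) / Σ_j π_j f_j(x).
Exponential densities:
  f_1 = 0.0372748
  f_2 = 0.0241379
  f_3 = 1.89564e-09
  f_4 = 1.70825e-10
Multiply by the mixture weights:
  π_1·f_1 = 0.14 × 0.0372748 = 0.00521847
  π_2·f_2 = 0.37 × 0.0241379 = 0.00893102
  π_3·f_3 = 0.40 × 1.89564e-09 = 7.58256e-10
  π_4·f_4 = 0.09 × 1.70825e-10 = 1.53743e-11
Denominator: 0.00521847 + 0.00893102 + 7.58256e-10 + 1.53743e-11 = 0.0141495
Responsibility of State 2: 0.00893102 / 0.0141495 ≈ 0.6312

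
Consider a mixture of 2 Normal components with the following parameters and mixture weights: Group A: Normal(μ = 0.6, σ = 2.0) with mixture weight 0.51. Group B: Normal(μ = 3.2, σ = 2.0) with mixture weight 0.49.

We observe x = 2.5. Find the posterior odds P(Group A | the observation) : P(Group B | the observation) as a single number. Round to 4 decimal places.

0.7047

Since P(k|x) ∝ w_k f_k(x), the posterior odds are w_i f_i(x) / (w_j f_j(x)).
Evaluate each component's likelihood at the observed value:
  f_A = (1/(2.0·√(2π)))·exp(−(2.5−0.6)²/(2·2.0²)) = 0.199471·exp(-0.45125) = 0.12703
  f_B = (1/(2.0·√(2π)))·exp(−(2.5−3.2)²/(2·2.0²)) = 0.199471·exp(-0.06125) = 0.18762
Odds = (0.51/0.49) × (0.12703/0.18762) = 1.04082 × 0.677057 ≈ 0.7047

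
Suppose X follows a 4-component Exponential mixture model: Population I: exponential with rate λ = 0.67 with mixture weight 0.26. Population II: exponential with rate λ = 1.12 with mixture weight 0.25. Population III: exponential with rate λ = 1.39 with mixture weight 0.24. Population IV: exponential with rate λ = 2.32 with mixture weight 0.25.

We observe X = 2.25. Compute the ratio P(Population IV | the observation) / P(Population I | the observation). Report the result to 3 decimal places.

0.081

Posterior odds = (w_i f_i(x)) / (w_j f_j(x)); the normalising sum cancels.
Exponential densities:
  L_I = 0.14838
  L_II = 0.0901148
  L_III = 0.0609198
  L_IV = 0.012545
Posterior odds = (w_IV·L_IV) / (w_I·L_I) = (0.25·0.012545) / (0.26·0.14838) = 0.00313625 / 0.0385788 ≈ 0.081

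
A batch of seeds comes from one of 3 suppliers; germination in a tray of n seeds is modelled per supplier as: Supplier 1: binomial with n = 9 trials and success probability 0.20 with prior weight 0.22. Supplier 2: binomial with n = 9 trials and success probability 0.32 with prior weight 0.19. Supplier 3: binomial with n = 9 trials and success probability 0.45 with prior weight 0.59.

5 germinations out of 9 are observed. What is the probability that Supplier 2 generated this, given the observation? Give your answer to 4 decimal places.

0.1174

P(component k | x) = π_k·f_k(x) / marginal(x), where marginal(x) = Σ_j π_j·f_j(x).
Component likelihoods at x = 5 germinations out of 9:
  f_1 = 0.0165151
  f_2 = 0.0903974
  f_3 = 0.212757
Unnormalised posteriors:
  π_1·f_1 = 0.22 × 0.0165151 = 0.00363332
  π_2·f_2 = 0.19 × 0.0903974 = 0.0171755
  π_3·f_3 = 0.59 × 0.212757 = 0.125527
Sum: 0.00363332 + 0.0171755 + 0.125527 = 0.146335
P(Supplier 2 | 5 germinations out of 9) = 0.0171755 / 0.146335 ≈ 0.1174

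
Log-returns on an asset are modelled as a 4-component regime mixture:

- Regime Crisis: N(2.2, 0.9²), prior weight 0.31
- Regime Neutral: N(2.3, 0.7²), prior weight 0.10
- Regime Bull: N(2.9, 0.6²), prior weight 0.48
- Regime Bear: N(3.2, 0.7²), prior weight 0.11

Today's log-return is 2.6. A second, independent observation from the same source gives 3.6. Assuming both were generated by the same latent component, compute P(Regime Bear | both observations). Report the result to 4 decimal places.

0.1528

By Bayes' theorem, P(k | x) = π_k f_k(x) / Σ_j π_j f_j(x).
Since both observations come from the same component, the likelihood for component k is f_k(x₁)·f_k(x₂).
  L_Crisis = [0.401582] × [0.132198] = 0.0530883
  L_Neutral = [0.51991] × [0.101596] = 0.0528206
  L_Bull = [0.586776] × [0.336664] = 0.197546
  L_Bear = [0.394707] × [0.484068] = 0.191065
Multiply by the mixture weights:
  π_Crisis·L_Crisis = 0.31 × 0.0530883 = 0.0164574
  π_Neutral·L_Neutral = 0.10 × 0.0528206 = 0.00528206
  π_Bull·L_Bull = 0.48 × 0.197546 = 0.0948223
  π_Bear·L_Bear = 0.11 × 0.191065 = 0.0210172
Sum: 0.0164574 + 0.00528206 + 0.0948223 + 0.0210172 = 0.137579
P(Regime Bear | data) = 0.0210172 / 0.137579 ≈ 0.1528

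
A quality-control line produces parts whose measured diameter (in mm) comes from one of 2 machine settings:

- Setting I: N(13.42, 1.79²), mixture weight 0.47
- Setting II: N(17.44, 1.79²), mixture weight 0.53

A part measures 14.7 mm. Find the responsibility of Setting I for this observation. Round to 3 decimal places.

The responsibility of component k is w_k f_k(x) divided by Σ_j w_j f_j(x).
Component likelihoods at x = 14.7 mm:
  L_I = 0.172592
  L_II = 0.0690644
Prior × likelihood for each component:
  w_I·L_I = 0.47 × 0.172592 = 0.0811181
  w_II·L_II = 0.53 × 0.0690644 = 0.0366041
Marginal: 0.0811181 + 0.0366041 = 0.117722
Responsibility of Setting I: 0.0811181 / 0.117722 ≈ 0.689

0.689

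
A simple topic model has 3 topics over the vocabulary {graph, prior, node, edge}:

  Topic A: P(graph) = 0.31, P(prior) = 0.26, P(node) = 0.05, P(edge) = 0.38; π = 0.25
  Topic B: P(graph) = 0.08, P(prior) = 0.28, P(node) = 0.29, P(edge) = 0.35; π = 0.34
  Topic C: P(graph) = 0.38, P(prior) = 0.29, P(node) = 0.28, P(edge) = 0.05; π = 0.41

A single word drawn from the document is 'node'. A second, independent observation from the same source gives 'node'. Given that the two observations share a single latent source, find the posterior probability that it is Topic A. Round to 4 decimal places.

Posterior ∝ prior × likelihood, so P(k | x) ∝ π_k f_k(x); normalise over all components.
Since both observations come from the same component, the likelihood for component k is f_k(x₁)·f_k(x₂).
  L_A = [0.05] × [0.05] = 0.0025
  L_B = [0.29] × [0.29] = 0.0841
  L_C = [0.28] × [0.28] = 0.0784
Multiply by the mixture weights:
  π_A·L_A = 0.25 × 0.0025 = 0.000625
  π_B·L_B = 0.34 × 0.0841 = 0.028594
  π_C·L_C = 0.41 × 0.0784 = 0.032144
Marginal: 0.000625 + 0.028594 + 0.032144 = 0.061363
So the posterior for Topic A is 0.000625 / 0.061363 ≈ 0.0102.

0.0102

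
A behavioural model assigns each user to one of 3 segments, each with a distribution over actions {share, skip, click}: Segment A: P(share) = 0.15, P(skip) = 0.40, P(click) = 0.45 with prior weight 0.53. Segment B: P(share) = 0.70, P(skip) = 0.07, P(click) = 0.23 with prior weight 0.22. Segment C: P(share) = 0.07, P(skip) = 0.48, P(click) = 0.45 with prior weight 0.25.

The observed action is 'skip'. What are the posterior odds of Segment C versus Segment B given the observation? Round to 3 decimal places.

Since P(k|x) ∝ π_k f_k(x), the posterior odds are π_i f_i(x) / (π_j f_j(x)).
Categorical probabilities:
  p_A = P(skip | comp) = 0.40
  p_B = P(skip | comp) = 0.07
  p_C = P(skip | comp) = 0.48
0.12 / 0.0154 ≈ 7.792

7.792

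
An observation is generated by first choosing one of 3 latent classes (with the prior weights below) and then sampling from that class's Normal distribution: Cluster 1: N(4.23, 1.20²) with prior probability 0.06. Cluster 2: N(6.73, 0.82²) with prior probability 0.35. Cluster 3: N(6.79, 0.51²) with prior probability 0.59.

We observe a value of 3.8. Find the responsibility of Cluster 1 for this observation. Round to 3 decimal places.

P(component k | x) = w_k·f_k(x) / marginal(x), where marginal(x) = Σ_j w_j·f_j(x).
Normal densities:
  f_1 = (1/(1.20·√(2π)))·exp(−(3.8−4.23)²/(2·1.20²)) = 0.332452·exp(-0.06420) = 0.311779
  f_2 = (1/(0.82·√(2π)))·exp(−(3.8−6.73)²/(2·0.82²)) = 0.486515·exp(-6.38377) = 0.000821596
  f_3 = (1/(0.51·√(2π)))·exp(−(3.8−6.79)²/(2·0.51²)) = 0.782240·exp(-17.18589) = 2.68907e-08
Multiply by the mixture weights:
  w_1·f_1 = 0.06 × 0.311779 = 0.0187067
  w_2·f_2 = 0.35 × 0.000821596 = 0.000287558
  w_3·f_3 = 0.59 × 2.68907e-08 = 1.58655e-08
Evidence: 0.0187067 + 0.000287558 + 1.58655e-08 = 0.0189943
P(Cluster 1 | the observation) = 0.0187067 / 0.0189943 ≈ 0.985

0.985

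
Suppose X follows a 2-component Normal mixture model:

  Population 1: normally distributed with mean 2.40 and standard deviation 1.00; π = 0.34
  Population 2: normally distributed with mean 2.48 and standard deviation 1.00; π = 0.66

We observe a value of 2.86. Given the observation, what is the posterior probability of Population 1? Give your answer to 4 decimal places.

0.3325

By Bayes' theorem, P(k | x) = P(Z=k) f_k(x) / Σ_j P(Z=j) f_j(x).
Component likelihoods at x = 2.86:
  p_1 = (1/(1.00·√(2π)))·exp(−(2.86−2.40)²/(2·1.00²)) = 0.398942·exp(-0.10580) = 0.35889
  p_2 = (1/(1.00·√(2π)))·exp(−(2.86−2.48)²/(2·1.00²)) = 0.398942·exp(-0.07220) = 0.371154
Prior × likelihood for each component:
  P(Z=1)·p_1 = 0.34 × 0.35889 = 0.122023
  P(Z=2)·p_2 = 0.66 × 0.371154 = 0.244962
Evidence: 0.122023 + 0.244962 = 0.366984
So the posterior for Population 1 is 0.122023 / 0.366984 ≈ 0.3325.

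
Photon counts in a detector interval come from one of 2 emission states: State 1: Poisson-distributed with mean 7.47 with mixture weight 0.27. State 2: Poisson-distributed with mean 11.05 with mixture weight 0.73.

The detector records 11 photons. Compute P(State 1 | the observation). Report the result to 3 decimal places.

Posterior ∝ prior × likelihood, so P(k | x) ∝ π_k f_k(x); normalise over all components.
Evaluate each component's likelihood at the observed value:
  L_1 = e^(−7.47)·7.47^11/11! = 0.057702
  L_2 = e^(−11.05)·11.05^11/11! = 0.119365
Prior × likelihood for each component:
  π_1·L_1 = 0.27 × 0.057702 = 0.0155795
  π_2·L_2 = 0.73 × 0.119365 = 0.0871361
Marginal: 0.0155795 + 0.0871361 = 0.102716
P(State 1 | 11 photons) = 0.0155795 / 0.102716 ≈ 0.152

0.152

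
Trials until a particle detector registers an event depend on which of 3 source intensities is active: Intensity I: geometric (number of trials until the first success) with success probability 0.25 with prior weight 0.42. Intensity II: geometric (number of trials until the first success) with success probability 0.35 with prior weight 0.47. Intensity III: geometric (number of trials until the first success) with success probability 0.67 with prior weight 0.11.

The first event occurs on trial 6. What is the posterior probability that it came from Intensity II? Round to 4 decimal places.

P(component k | x) = P(Z=k)·f_k(x) / marginal(x), where marginal(x) = Σ_j P(Z=j)·f_j(x).
Evaluate each component's likelihood at the observed value:
  p_I = 0.0593262
  p_II = 0.0406102
  p_III = 0.00262207
Weight by the priors:
  P(Z=I)·p_I = 0.42 × 0.0593262 = 0.024917
  P(Z=II)·p_II = 0.47 × 0.0406102 = 0.0190868
  P(Z=III)·p_III = 0.11 × 0.00262207 = 0.000288428
Normaliser: 0.024917 + 0.0190868 + 0.000288428 = 0.0442922
So the posterior for Intensity II is 0.0190868 / 0.0442922 ≈ 0.4309.

0.4309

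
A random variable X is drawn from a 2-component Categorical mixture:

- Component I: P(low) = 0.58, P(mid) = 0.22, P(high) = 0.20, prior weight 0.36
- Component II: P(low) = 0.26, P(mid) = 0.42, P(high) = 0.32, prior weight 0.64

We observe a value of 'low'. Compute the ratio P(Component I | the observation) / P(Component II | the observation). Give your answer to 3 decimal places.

The posterior odds equal the prior odds times the likelihood ratio: (π_i/π_j)·(f_i(x)/f_j(x)).
Component likelihoods at x = 'low':
  f_I = 0.58
  f_II = 0.26
Odds = (0.36/0.64) × (0.58/0.26) = 0.5625 × 2.23077 ≈ 1.255

1.255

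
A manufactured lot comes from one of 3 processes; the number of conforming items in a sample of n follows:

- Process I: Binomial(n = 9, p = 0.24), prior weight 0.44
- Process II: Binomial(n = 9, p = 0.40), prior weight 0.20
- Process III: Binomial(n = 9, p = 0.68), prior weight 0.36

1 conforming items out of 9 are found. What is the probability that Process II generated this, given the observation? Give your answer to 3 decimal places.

P(component k | x) = π_k·f_k(x) / marginal(x), where marginal(x) = Σ_j π_j·f_j(x).
Evaluate each component's likelihood at the observed value:
  p_I = C(9,1)·0.24^1·0.76^8 = 9·0.24·0.111303 = 0.240416
  p_II = C(9,1)·0.40^1·0.60^8 = 9·0.4·0.0167962 = 0.0604662
  p_III = C(9,1)·0.68^1·0.32^8 = 9·0.68·0.000109951 = 0.000672901
Weight by the priors:
  π_I·p_I = 0.44 × 0.240416 = 0.105783
  π_II·p_II = 0.20 × 0.0604662 = 0.0120932
  π_III·p_III = 0.36 × 0.000672901 = 0.000242244
Evidence: 0.105783 + 0.0120932 + 0.000242244 = 0.118118
P(Process II | x) ≈ 0.102

0.102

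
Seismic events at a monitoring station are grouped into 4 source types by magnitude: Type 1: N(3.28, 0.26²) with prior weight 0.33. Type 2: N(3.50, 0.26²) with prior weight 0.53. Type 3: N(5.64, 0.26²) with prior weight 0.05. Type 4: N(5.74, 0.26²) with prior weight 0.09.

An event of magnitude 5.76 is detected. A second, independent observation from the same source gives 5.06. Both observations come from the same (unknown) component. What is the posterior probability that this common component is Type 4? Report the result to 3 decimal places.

0.440

Apply Bayes' rule: the posterior for each component is proportional to its prior times its likelihood at x.
Since both observations come from the same component, the likelihood for component k is f_k(x₁)·f_k(x₂).
  L_1 = [2.68777e-20] × [1.01926e-10] = 2.73953e-30
  L_2 = [6.01331e-17] × [2.33688e-08] = 1.40524e-24
  L_3 = [1.37937] × [0.12745] = 0.175801
  L_4 = [1.52986] × [0.0501878] = 0.0767803
Prior × likelihood for each component:
  π_1·L_1 = 0.33 × 2.73953e-30 = 9.04046e-31
  π_2·L_2 = 0.53 × 1.40524e-24 = 7.44776e-25
  π_3·L_3 = 0.05 × 0.175801 = 0.00879003
  π_4·L_4 = 0.09 × 0.0767803 = 0.00691023
Marginal: 9.04046e-31 + 7.44776e-25 + 0.00879003 + 0.00691023 = 0.0157003
P(Type 4 | x) = 0.00691023 / 0.0157003 ≈ 0.440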